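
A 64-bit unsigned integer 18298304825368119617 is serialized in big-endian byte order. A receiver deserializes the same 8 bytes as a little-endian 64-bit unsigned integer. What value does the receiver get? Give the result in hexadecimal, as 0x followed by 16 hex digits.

0x4109E2434AA3F0FD

18298304825368119617 in 64-bit hexadecimal is 0xFDF0A34A43E20941.
Stored big-endian, the bytes at ascending addresses are FD F0 A3 4A 43 E2 09 41.
Read back as little-endian, the first byte is least significant, giving 0x4109E2434AA3F0FD.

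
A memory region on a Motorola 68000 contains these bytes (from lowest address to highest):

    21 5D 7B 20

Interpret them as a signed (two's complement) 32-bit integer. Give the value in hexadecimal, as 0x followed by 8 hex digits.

Big-endian stores the most-significant byte at the lowest address.
The bytes are already most-significant first: 0x215D7B20.

0x215D7B20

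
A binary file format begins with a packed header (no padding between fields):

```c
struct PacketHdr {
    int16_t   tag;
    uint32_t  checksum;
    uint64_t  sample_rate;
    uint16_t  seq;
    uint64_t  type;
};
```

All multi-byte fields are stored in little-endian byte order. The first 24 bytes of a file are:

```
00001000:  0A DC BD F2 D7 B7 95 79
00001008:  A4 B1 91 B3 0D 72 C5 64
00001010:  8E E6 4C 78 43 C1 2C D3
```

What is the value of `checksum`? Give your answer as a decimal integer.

3084382909

`checksum` follows `tag` (2 bytes), so it starts at byte offset 2 and occupies 4 bytes.
Bytes at offsets 2..5: BD F2 D7 B7.
Little-endian stores the least-significant byte at the lowest address.
Reassemble most-significant byte first: B7 D7 F2 BD → 0xB7D7F2BD.
0xB7D7F2BD = 3084382909.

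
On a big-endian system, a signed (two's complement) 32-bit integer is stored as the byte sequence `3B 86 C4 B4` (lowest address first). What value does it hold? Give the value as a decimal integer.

In big-endian order the high byte comes first in memory.
The bytes are already most-significant first: 0x3B86C4B4.
0x3B86C4B4 = 998687924.

998687924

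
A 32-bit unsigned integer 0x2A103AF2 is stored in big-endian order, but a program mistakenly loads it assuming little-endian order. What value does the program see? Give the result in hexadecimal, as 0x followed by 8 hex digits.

0xF23A102A

Stored big-endian, the bytes at ascending addresses are 2A 10 3A F2.
Read back as little-endian, the first byte is least significant, giving 0xF23A102A.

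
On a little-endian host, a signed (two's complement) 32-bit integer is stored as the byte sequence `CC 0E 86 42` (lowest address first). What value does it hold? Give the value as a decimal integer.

In little-endian order the low byte comes first in memory.
Reassemble most-significant byte first: 42 86 0E CC → 0x42860ECC.
0x42860ECC = 1116081868.

1116081868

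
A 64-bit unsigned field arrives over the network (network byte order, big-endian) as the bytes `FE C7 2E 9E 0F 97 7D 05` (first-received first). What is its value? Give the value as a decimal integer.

18358693662400412933

Big-endian stores the most-significant byte at the lowest address.
The bytes are already most-significant first: 0xFEC72E9E0F977D05.
0xFEC72E9E0F977D05 = 18358693662400412933.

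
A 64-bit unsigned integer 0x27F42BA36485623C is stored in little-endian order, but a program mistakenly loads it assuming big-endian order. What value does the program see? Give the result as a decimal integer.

Stored little-endian, the bytes at ascending addresses are 3C 62 85 64 A3 2B F4 27.
Read back as big-endian, the last byte is least significant, giving 0x3C628564A32BF427.
0x3C628564A32BF427 = 4351186857274111015.

4351186857274111015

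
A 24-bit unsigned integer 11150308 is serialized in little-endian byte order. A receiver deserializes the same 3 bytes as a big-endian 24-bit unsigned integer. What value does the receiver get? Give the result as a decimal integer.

14951338

11150308 in 24-bit hexadecimal is 0xAA23E4.
Stored little-endian, the bytes at ascending addresses are E4 23 AA.
Read back as big-endian, the last byte is least significant, giving 0xE423AA.
0xE423AA = 14951338.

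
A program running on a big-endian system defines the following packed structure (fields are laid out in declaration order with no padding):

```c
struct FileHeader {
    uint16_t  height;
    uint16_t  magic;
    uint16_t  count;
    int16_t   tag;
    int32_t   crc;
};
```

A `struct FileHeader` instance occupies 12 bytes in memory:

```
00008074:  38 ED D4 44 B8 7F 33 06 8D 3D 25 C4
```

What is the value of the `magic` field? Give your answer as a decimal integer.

54340

`magic` follows `height` (2 bytes), so it starts at byte offset 2 and occupies 2 bytes.
Bytes at offsets 2..3: D4 44.
In big-endian order the high byte comes first in memory.
The bytes are already most-significant first: 0xD444.
0xD444 = 54340.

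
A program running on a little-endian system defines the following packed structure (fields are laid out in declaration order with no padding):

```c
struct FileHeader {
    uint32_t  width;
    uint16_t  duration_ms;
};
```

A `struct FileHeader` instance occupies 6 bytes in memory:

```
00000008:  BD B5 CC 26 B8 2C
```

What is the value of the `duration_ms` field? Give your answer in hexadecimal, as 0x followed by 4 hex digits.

`duration_ms` follows `width` (4 bytes), so it starts at byte offset 4 and occupies 2 bytes.
Bytes at offsets 4..5: B8 2C.
In little-endian order the low byte comes first in memory.
Reassemble most-significant byte first: 2C B8 → 0x2CB8.

0x2CB8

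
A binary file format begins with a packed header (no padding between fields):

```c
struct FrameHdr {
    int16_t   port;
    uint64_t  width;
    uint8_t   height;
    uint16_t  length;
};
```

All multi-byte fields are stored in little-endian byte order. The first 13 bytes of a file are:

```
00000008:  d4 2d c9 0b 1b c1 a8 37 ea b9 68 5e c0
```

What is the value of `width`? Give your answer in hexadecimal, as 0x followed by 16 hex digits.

`width` follows `port` (2 bytes), so it starts at byte offset 2 and occupies 8 bytes.
Bytes at offsets 2..9: C9 0B 1B C1 A8 37 EA B9.
Little-endian: lowest address holds the least-significant byte.
Reassemble most-significant byte first: B9 EA 37 A8 C1 1B 0B C9 → 0xB9EA37A8C11B0BC9.

0xB9EA37A8C11B0BC9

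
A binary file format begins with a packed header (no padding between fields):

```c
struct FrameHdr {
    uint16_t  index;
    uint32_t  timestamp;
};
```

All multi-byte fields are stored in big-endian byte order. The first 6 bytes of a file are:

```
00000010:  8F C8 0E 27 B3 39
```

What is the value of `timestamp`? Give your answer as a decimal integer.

237482809

`timestamp` follows `index` (2 bytes), so it starts at byte offset 2 and occupies 4 bytes.
Bytes at offsets 2..5: 0E 27 B3 39.
Big-endian: lowest address holds the most-significant byte.
The bytes are already most-significant first: 0x0E27B339.
0x0E27B339 = 237482809.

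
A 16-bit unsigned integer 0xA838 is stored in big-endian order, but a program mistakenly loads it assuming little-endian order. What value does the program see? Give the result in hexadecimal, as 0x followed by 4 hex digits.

Stored big-endian, the bytes at ascending addresses are A8 38.
Read back as little-endian, the first byte is least significant, giving 0x38A8.

0x38A8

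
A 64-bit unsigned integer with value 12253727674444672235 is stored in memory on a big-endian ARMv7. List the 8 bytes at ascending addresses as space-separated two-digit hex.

AA 0D FC 65 99 A5 EC EB

12253727674444672235 in hexadecimal, padded to 64 bits, is 0xAA0DFC6599A5ECEB.
Split into bytes (most-significant first): AA 0D FC 65 99 A5 EC EB.
In big-endian order the high byte comes first in memory.
So the memory order matches the most-significant-first order: AA 0D FC 65 99 A5 EC EB.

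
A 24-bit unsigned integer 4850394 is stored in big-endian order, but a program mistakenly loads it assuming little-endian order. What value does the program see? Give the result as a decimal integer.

4850394 in 24-bit hexadecimal is 0x4A02DA.
Stored big-endian, the bytes at ascending addresses are 4A 02 DA.
Read back as little-endian, the first byte is least significant, giving 0xDA024A.
0xDA024A = 14287434.

14287434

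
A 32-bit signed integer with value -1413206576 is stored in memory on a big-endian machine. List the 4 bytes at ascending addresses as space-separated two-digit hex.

Two's complement of -1413206576 in 32 bits: 1413206576 = 0x543BD230; invert → 0xABC42DCF; add 1 → 0xABC42DD0.
Split into bytes (most-significant first): AB C4 2D D0.
In big-endian order the high byte comes first in memory.
So the memory order matches the most-significant-first order: AB C4 2D D0.

AB C4 2D D0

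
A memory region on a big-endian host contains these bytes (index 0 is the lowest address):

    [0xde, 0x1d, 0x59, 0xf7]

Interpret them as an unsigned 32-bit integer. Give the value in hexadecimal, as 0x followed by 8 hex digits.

In big-endian order the high byte comes first in memory.
The bytes are already most-significant first: 0xDE1D59F7.

0xDE1D59F7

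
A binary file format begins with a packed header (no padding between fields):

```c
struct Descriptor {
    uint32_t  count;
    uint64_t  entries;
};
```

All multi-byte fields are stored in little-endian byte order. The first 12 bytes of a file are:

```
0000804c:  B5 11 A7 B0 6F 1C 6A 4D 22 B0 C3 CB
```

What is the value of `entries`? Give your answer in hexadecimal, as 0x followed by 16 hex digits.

0xCBC3B0224D6A1C6F

`entries` follows `count` (4 bytes), so it starts at byte offset 4 and occupies 8 bytes.
Bytes at offsets 4..11: 6F 1C 6A 4D 22 B0 C3 CB.
In little-endian order the low byte comes first in memory.
Reassemble most-significant byte first: CB C3 B0 22 4D 6A 1C 6F → 0xCBC3B0224D6A1C6F.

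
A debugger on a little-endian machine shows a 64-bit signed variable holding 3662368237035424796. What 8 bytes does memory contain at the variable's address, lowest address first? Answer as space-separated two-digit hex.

1C 8C 2B ED 81 58 D3 32

3662368237035424796 in hexadecimal, padded to 64 bits, is 0x32D35881ED2B8C1C.
Split into bytes (most-significant first): 32 D3 58 81 ED 2B 8C 1C.
In little-endian order the low byte comes first in memory.
So at ascending addresses the bytes are 1C 8C 2B ED 81 58 D3 32.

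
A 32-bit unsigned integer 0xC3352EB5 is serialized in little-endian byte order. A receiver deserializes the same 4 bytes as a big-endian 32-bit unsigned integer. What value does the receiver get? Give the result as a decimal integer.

3039704515

Stored little-endian, the bytes at ascending addresses are B5 2E 35 C3.
Read back as big-endian, the last byte is least significant, giving 0xB52E35C3.
0xB52E35C3 = 3039704515.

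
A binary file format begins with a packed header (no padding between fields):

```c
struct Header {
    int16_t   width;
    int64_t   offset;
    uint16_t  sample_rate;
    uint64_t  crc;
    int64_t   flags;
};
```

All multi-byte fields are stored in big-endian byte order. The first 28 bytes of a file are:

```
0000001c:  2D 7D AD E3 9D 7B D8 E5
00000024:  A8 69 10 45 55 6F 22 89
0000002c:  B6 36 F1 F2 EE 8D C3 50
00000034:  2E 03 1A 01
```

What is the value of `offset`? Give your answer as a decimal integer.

`offset` follows `width` (2 bytes), so it starts at byte offset 2 and occupies 8 bytes.
Bytes at offsets 2..9: AD E3 9D 7B D8 E5 A8 69.
In big-endian order the high byte comes first in memory.
The bytes are already most-significant first: 0xADE39D7BD8E5A869.
Top bit is set, so as a signed 64-bit value this is 0xADE39D7BD8E5A869 − 2^64 = -5916712330189232023.

-5916712330189232023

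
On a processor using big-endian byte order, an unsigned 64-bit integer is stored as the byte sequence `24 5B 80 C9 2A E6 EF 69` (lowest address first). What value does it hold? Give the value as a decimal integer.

Big-endian stores the most-significant byte at the lowest address.
The bytes are already most-significant first: 0x245B80C92AE6EF69.
0x245B80C92AE6EF69 = 2619829209742634857.

2619829209742634857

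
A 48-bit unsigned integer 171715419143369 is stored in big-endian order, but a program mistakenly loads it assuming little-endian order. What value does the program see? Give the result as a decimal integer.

221536822504604

171715419143369 in 48-bit hexadecimal is 0x9C2C9C8F7CC9.
Stored big-endian, the bytes at ascending addresses are 9C 2C 9C 8F 7C C9.
Read back as little-endian, the first byte is least significant, giving 0xC97C8F9C2C9C.
0xC97C8F9C2C9C = 221536822504604.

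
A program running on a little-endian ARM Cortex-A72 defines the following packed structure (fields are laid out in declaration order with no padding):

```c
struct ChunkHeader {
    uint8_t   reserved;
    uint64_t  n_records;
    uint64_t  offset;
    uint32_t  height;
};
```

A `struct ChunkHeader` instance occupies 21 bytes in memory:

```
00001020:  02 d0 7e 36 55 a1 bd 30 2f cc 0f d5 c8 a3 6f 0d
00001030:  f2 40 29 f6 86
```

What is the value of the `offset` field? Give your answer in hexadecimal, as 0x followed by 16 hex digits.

`offset` follows `reserved` (1 B), `n_records` (8 B), so it starts at offset 1 + 8 = 9 and occupies 8 bytes.
Bytes at offsets 9..16: CC 0F D5 C8 A3 6F 0D F2.
Little-endian stores the least-significant byte at the lowest address.
Reassemble most-significant byte first: F2 0D 6F A3 C8 D5 0F CC → 0xF20D6FA3C8D50FCC.

0xF20D6FA3C8D50FCC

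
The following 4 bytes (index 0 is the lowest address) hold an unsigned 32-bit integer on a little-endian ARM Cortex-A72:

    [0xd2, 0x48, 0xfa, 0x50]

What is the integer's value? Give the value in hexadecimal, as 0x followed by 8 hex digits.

0x50FA48D2

Little-endian: lowest address holds the least-significant byte.
Reassemble most-significant byte first: 50 FA 48 D2 → 0x50FA48D2.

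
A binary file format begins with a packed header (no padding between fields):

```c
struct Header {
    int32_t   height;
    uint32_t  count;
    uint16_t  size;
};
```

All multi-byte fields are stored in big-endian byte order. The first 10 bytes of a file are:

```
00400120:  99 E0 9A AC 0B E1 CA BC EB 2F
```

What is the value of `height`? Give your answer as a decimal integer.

`height` is the first field, at byte offset 0, occupying 4 bytes.
Bytes at offsets 0..3: 99 E0 9A AC.
In big-endian order the high byte comes first in memory.
The bytes are already most-significant first: 0x99E09AAC.
Top bit is set, so as a signed 32-bit value this is 0x99E09AAC − 2^32 = -1713333588.

-1713333588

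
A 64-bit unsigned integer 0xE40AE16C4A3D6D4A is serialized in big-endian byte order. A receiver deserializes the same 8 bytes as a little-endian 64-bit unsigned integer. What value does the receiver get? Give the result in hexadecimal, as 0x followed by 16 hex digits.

Stored big-endian, the bytes at ascending addresses are E4 0A E1 6C 4A 3D 6D 4A.
Read back as little-endian, the first byte is least significant, giving 0x4A6D3D4A6CE10AE4.

0x4A6D3D4A6CE10AE4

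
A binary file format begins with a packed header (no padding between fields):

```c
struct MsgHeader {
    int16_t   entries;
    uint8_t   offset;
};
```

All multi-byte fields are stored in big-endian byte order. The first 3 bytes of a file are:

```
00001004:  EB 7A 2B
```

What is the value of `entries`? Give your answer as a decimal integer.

-5254

`entries` is the first field, at byte offset 0, occupying 2 bytes.
Bytes at offsets 0..1: EB 7A.
In big-endian order the high byte comes first in memory.
The bytes are already most-significant first: 0xEB7A.
Top bit is set, so as a signed 16-bit value this is 0xEB7A − 2^16 = -5254.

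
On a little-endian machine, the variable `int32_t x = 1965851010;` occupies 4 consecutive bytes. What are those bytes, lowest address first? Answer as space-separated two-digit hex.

1965851010 in hexadecimal, padded to 32 bits, is 0x752C8182.
Split into bytes (most-significant first): 75 2C 81 82.
In little-endian order the low byte comes first in memory.
So at ascending addresses the bytes are 82 81 2C 75.

82 81 2C 75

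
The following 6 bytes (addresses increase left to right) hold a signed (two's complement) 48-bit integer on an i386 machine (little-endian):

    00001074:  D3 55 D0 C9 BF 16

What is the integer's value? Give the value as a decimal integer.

25012980438483

Little-endian stores the least-significant byte at the lowest address.
Reassemble most-significant byte first: 16 BF C9 D0 55 D3 → 0x16BFC9D055D3.
0x16BFC9D055D3 = 25012980438483.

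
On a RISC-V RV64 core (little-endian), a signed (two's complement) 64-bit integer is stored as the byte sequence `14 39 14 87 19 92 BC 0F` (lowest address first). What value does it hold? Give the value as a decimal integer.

1133941844528609556

In little-endian order the low byte comes first in memory.
Reassemble most-significant byte first: 0F BC 92 19 87 14 39 14 → 0x0FBC921987143914.
0x0FBC921987143914 = 1133941844528609556.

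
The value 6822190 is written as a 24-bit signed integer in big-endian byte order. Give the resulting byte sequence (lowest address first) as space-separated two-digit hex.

68 19 2E

6822190 in hexadecimal, padded to 24 bits, is 0x68192E.
Split into bytes (most-significant first): 68 19 2E.
Big-endian: lowest address holds the most-significant byte.
So the memory order matches the most-significant-first order: 68 19 2E.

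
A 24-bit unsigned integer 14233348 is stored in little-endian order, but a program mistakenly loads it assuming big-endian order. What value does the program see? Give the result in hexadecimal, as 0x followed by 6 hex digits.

14233348 in 24-bit hexadecimal is 0xD92F04.
Stored little-endian, the bytes at ascending addresses are 04 2F D9.
Read back as big-endian, the last byte is least significant, giving 0x042FD9.

0x042FD9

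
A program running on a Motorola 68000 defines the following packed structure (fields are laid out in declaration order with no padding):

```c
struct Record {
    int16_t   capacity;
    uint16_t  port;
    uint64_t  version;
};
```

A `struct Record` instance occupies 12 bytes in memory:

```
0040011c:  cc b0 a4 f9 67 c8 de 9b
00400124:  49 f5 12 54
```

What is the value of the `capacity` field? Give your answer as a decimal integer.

`capacity` is the first field, at byte offset 0, occupying 2 bytes.
Bytes at offsets 0..1: CC B0.
Big-endian: lowest address holds the most-significant byte.
The bytes are already most-significant first: 0xCCB0.
Top bit is set, so as a signed 16-bit value this is 0xCCB0 − 2^16 = -13136.

-13136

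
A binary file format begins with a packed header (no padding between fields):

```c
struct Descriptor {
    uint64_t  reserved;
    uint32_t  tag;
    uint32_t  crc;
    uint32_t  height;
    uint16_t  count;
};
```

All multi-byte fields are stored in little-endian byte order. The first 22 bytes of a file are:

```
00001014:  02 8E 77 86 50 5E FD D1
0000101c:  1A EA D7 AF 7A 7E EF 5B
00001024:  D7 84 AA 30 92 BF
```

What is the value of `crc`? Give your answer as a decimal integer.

`crc` follows `reserved` (8 B), `tag` (4 B), so it starts at offset 8 + 4 = 12 and occupies 4 bytes.
Bytes at offsets 12..15: 7A 7E EF 5B.
In little-endian order the low byte comes first in memory.
Reassemble most-significant byte first: 5B EF 7E 7A → 0x5BEF7E7A.
0x5BEF7E7A = 1542422138.

1542422138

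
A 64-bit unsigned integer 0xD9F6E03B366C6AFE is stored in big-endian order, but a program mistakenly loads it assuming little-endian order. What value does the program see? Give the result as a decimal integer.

18332584213353658073

Stored big-endian, the bytes at ascending addresses are D9 F6 E0 3B 36 6C 6A FE.
Read back as little-endian, the first byte is least significant, giving 0xFE6A6C363BE0F6D9.
0xFE6A6C363BE0F6D9 = 18332584213353658073.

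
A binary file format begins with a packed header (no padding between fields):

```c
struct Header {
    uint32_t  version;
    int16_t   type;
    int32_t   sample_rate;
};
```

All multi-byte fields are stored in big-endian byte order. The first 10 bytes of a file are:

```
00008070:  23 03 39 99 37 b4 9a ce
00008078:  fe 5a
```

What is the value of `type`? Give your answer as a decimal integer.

14260

`type` follows `version` (4 bytes), so it starts at byte offset 4 and occupies 2 bytes.
Bytes at offsets 4..5: 37 B4.
In big-endian order the high byte comes first in memory.
The bytes are already most-significant first: 0x37B4.
0x37B4 = 14260.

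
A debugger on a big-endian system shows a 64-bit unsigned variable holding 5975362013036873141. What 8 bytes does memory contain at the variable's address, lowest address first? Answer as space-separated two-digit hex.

5975362013036873141 in hexadecimal, padded to 64 bits, is 0x52ECC0178F6D05B5.
Split into bytes (most-significant first): 52 EC C0 17 8F 6D 05 B5.
Big-endian stores the most-significant byte at the lowest address.
So the memory order matches the most-significant-first order: 52 EC C0 17 8F 6D 05 B5.

52 EC C0 17 8F 6D 05 B5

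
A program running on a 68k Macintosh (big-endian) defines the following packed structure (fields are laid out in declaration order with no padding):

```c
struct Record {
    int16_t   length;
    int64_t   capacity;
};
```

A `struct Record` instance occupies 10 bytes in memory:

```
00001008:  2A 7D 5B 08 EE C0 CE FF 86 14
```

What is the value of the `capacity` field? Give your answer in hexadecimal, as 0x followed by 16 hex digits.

0x5B08EEC0CEFF8614

`capacity` follows `length` (2 bytes), so it starts at byte offset 2 and occupies 8 bytes.
Bytes at offsets 2..9: 5B 08 EE C0 CE FF 86 14.
In big-endian order the high byte comes first in memory.
The bytes are already most-significant first: 0x5B08EEC0CEFF8614.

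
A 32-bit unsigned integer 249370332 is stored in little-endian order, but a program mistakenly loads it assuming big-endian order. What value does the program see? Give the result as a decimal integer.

249370332 in 32-bit hexadecimal is 0x0EDD16DC.
Stored little-endian, the bytes at ascending addresses are DC 16 DD 0E.
Read back as big-endian, the last byte is least significant, giving 0xDC16DD0E.
0xDC16DD0E = 3692485902.

3692485902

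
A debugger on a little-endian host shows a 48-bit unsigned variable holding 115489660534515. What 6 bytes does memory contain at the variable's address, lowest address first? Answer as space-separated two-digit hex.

115489660534515 in hexadecimal, padded to 48 bits, is 0x69098830FEF3.
Split into bytes (most-significant first): 69 09 88 30 FE F3.
Little-endian: lowest address holds the least-significant byte.
So at ascending addresses the bytes are F3 FE 30 88 09 69.

F3 FE 30 88 09 69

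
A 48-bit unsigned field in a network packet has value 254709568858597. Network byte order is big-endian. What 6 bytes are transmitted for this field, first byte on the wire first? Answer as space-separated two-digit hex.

254709568858597 in hexadecimal, padded to 48 bits, is 0xE7A8315F69E5.
Split into bytes (most-significant first): E7 A8 31 5F 69 E5.
Big-endian: lowest address holds the most-significant byte.
So the memory order matches the most-significant-first order: E7 A8 31 5F 69 E5.

E7 A8 31 5F 69 E5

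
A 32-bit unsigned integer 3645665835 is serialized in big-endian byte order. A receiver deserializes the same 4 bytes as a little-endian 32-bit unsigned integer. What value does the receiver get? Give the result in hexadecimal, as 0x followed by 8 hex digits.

3645665835 in 32-bit hexadecimal is 0xD94C722B.
Stored big-endian, the bytes at ascending addresses are D9 4C 72 2B.
Read back as little-endian, the first byte is least significant, giving 0x2B724CD9.

0x2B724CD9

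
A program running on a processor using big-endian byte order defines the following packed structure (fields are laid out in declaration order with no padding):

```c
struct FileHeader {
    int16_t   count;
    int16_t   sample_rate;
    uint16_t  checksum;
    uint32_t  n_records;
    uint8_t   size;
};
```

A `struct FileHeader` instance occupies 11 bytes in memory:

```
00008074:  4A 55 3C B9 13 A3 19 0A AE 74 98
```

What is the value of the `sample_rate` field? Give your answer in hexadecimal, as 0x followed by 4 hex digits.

0x3CB9

`sample_rate` follows `count` (2 bytes), so it starts at byte offset 2 and occupies 2 bytes.
Bytes at offsets 2..3: 3C B9.
Big-endian stores the most-significant byte at the lowest address.
The bytes are already most-significant first: 0x3CB9.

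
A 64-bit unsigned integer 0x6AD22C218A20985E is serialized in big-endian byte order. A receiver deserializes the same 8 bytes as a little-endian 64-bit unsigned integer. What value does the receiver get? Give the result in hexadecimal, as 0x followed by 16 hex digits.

Stored big-endian, the bytes at ascending addresses are 6A D2 2C 21 8A 20 98 5E.
Read back as little-endian, the first byte is least significant, giving 0x5E98208A212CD26A.

0x5E98208A212CD26A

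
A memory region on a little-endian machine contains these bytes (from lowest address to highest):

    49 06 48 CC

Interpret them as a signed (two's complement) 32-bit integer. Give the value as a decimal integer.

Little-endian: lowest address holds the least-significant byte.
Reassemble most-significant byte first: CC 48 06 49 → 0xCC480649.
Top bit is set, so as a signed 32-bit value this is 0xCC480649 − 2^32 = -867695031.

-867695031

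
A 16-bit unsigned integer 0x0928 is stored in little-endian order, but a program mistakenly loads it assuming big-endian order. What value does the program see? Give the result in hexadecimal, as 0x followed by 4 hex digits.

0x2809

Stored little-endian, the bytes at ascending addresses are 28 09.
Read back as big-endian, the last byte is least significant, giving 0x2809.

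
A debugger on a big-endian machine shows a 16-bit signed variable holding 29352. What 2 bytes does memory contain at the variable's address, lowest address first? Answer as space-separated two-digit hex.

29352 in hexadecimal, padded to 16 bits, is 0x72A8.
Split into bytes (most-significant first): 72 A8.
Big-endian: lowest address holds the most-significant byte.
So the memory order matches the most-significant-first order: 72 A8.

72 A8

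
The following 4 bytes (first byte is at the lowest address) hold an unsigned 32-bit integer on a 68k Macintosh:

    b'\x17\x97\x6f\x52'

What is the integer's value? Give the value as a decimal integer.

395800402

Big-endian: lowest address holds the most-significant byte.
The bytes are already most-significant first: 0x17976F52.
0x17976F52 = 395800402.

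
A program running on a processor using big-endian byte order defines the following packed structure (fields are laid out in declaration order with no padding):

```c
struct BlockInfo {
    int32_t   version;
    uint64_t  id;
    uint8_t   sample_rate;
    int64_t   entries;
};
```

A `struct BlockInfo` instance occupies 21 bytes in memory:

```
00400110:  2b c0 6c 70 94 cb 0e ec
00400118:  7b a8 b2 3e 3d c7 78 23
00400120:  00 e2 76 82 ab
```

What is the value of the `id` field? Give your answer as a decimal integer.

10721679746735321662

`id` follows `version` (4 bytes), so it starts at byte offset 4 and occupies 8 bytes.
Bytes at offsets 4..11: 94 CB 0E EC 7B A8 B2 3E.
In big-endian order the high byte comes first in memory.
The bytes are already most-significant first: 0x94CB0EEC7BA8B23E.
0x94CB0EEC7BA8B23E = 10721679746735321662.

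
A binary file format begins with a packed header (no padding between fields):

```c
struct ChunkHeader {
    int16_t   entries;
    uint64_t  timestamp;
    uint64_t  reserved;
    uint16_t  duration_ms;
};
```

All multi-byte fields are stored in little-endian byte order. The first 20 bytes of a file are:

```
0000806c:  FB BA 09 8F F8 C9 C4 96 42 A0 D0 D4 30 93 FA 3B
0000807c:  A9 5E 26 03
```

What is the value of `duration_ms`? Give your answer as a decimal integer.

`duration_ms` follows `entries` (2 B), `timestamp` (8 B), `reserved` (8 B), so it starts at offset 2 + 8 + 8 = 18 and occupies 2 bytes.
Bytes at offsets 18..19: 26 03.
Little-endian: lowest address holds the least-significant byte.
Reassemble most-significant byte first: 03 26 → 0x0326.
0x0326 = 806.

806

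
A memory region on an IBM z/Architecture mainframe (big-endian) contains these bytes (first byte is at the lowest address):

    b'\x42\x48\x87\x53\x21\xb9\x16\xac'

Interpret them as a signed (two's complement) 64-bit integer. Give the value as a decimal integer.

4776216195944224428

In big-endian order the high byte comes first in memory.
The bytes are already most-significant first: 0x4248875321B916AC.
0x4248875321B916AC = 4776216195944224428.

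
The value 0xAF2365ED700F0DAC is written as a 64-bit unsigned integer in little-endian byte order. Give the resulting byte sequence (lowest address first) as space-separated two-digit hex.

Split into bytes (most-significant first): AF 23 65 ED 70 0F 0D AC.
Little-endian: lowest address holds the least-significant byte.
So at ascending addresses the bytes are AC 0D 0F 70 ED 65 23 AF.

AC 0D 0F 70 ED 65 23 AF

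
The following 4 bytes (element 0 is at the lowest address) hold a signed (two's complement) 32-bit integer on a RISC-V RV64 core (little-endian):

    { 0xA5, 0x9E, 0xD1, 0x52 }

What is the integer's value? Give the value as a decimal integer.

In little-endian order the low byte comes first in memory.
Reassemble most-significant byte first: 52 D1 9E A5 → 0x52D19EA5.
0x52D19EA5 = 1389469349.

1389469349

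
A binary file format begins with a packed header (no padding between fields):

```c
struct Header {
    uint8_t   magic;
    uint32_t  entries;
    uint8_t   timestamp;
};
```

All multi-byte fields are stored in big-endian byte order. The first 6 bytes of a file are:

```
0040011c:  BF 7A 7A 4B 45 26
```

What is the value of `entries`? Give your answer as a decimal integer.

`entries` follows `magic` (1 byte), so it starts at byte offset 1 and occupies 4 bytes.
Bytes at offsets 1..4: 7A 7A 4B 45.
Big-endian: lowest address holds the most-significant byte.
The bytes are already most-significant first: 0x7A7A4B45.
0x7A7A4B45 = 2054835013.

2054835013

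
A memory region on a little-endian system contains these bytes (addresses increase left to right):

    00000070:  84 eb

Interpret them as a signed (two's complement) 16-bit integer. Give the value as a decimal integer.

Little-endian: lowest address holds the least-significant byte.
Reassemble most-significant byte first: EB 84 → 0xEB84.
Top bit is set, so as a signed 16-bit value this is 0xEB84 − 2^16 = -5244.

-5244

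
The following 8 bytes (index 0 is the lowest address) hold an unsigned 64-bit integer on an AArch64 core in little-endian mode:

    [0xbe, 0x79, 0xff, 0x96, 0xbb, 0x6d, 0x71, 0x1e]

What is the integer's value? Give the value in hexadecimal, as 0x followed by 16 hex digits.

In little-endian order the low byte comes first in memory.
Reassemble most-significant byte first: 1E 71 6D BB 96 FF 79 BE → 0x1E716DBB96FF79BE.

0x1E716DBB96FF79BE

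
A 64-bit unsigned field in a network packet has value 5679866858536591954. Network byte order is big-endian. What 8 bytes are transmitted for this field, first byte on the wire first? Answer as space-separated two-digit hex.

5679866858536591954 in hexadecimal, padded to 64 bits, is 0x4ED2F0D08A966252.
Split into bytes (most-significant first): 4E D2 F0 D0 8A 96 62 52.
Big-endian: lowest address holds the most-significant byte.
So the memory order matches the most-significant-first order: 4E D2 F0 D0 8A 96 62 52.

4E D2 F0 D0 8A 96 62 52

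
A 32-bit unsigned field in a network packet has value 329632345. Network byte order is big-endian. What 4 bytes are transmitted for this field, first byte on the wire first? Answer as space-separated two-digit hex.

13 A5 CA 59

329632345 in hexadecimal, padded to 32 bits, is 0x13A5CA59.
Split into bytes (most-significant first): 13 A5 CA 59.
In big-endian order the high byte comes first in memory.
So the memory order matches the most-significant-first order: 13 A5 CA 59.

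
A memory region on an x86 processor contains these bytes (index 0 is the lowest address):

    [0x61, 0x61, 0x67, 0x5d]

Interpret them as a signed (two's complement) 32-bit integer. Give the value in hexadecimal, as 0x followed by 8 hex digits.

Little-endian: lowest address holds the least-significant byte.
Reassemble most-significant byte first: 5D 67 61 61 → 0x5D676161.

0x5D676161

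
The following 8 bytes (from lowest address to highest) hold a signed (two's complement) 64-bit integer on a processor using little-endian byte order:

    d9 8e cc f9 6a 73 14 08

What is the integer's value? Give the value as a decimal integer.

582217155132296921

Little-endian: lowest address holds the least-significant byte.
Reassemble most-significant byte first: 08 14 73 6A F9 CC 8E D9 → 0x0814736AF9CC8ED9.
0x0814736AF9CC8ED9 = 582217155132296921.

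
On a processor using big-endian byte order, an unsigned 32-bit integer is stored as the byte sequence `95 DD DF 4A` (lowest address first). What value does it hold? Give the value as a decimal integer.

Big-endian: lowest address holds the most-significant byte.
The bytes are already most-significant first: 0x95DDDF4A.
0x95DDDF4A = 2514345802.

2514345802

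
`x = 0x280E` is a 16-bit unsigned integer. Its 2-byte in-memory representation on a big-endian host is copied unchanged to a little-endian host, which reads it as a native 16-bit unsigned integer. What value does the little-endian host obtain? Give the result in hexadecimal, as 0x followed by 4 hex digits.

0x0E28

Stored big-endian, the bytes at ascending addresses are 28 0E.
Read back as little-endian, the first byte is least significant, giving 0x0E28.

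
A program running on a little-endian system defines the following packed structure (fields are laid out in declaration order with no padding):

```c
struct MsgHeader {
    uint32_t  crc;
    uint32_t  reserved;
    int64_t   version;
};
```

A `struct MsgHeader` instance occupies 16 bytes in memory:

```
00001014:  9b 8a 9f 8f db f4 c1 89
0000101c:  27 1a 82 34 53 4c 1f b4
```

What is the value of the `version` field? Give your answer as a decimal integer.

`version` follows `crc` (4 B), `reserved` (4 B), so it starts at offset 4 + 4 = 8 and occupies 8 bytes.
Bytes at offsets 8..15: 27 1A 82 34 53 4C 1F B4.
In little-endian order the low byte comes first in memory.
Reassemble most-significant byte first: B4 1F 4C 53 34 82 1A 27 → 0xB41F4C5334821A27.
Top bit is set, so as a signed 64-bit value this is 0xB41F4C5334821A27 − 2^64 = -5467567502357554649.

-5467567502357554649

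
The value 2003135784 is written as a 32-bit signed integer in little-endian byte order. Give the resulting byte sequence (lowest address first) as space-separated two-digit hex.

2003135784 in hexadecimal, padded to 32 bits, is 0x77656D28.
Split into bytes (most-significant first): 77 65 6D 28.
In little-endian order the low byte comes first in memory.
So at ascending addresses the bytes are 28 6D 65 77.

28 6D 65 77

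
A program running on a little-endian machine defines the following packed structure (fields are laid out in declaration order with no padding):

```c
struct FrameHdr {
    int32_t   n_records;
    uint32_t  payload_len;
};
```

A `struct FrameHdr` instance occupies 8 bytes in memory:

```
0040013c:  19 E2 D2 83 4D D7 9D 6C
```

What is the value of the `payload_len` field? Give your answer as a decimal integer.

`payload_len` follows `n_records` (4 bytes), so it starts at byte offset 4 and occupies 4 bytes.
Bytes at offsets 4..7: 4D D7 9D 6C.
In little-endian order the low byte comes first in memory.
Reassemble most-significant byte first: 6C 9D D7 4D → 0x6C9DD74D.
0x6C9DD74D = 1822283597.

1822283597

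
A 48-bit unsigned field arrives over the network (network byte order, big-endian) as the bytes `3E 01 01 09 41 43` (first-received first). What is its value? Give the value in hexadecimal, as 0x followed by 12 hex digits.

0x3E0101094143

Big-endian: lowest address holds the most-significant byte.
The bytes are already most-significant first: 0x3E0101094143.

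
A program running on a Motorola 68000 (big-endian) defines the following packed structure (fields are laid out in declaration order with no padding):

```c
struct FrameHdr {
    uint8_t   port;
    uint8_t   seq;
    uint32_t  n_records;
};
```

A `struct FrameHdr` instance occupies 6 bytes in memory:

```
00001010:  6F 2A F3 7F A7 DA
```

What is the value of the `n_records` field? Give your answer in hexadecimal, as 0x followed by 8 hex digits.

`n_records` follows `port` (1 B), `seq` (1 B), so it starts at offset 1 + 1 = 2 and occupies 4 bytes.
Bytes at offsets 2..5: F3 7F A7 DA.
Big-endian stores the most-significant byte at the lowest address.
The bytes are already most-significant first: 0xF37FA7DA.

0xF37FA7DA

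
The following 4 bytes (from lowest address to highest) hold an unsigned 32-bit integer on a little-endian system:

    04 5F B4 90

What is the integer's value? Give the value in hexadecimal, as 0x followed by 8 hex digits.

0x90B45F04

In little-endian order the low byte comes first in memory.
Reassemble most-significant byte first: 90 B4 5F 04 → 0x90B45F04.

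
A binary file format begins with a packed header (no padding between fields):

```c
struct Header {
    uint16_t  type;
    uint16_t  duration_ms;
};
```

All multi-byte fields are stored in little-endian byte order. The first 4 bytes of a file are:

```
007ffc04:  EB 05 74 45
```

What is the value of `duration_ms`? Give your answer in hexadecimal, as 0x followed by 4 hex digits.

0x4574

`duration_ms` follows `type` (2 bytes), so it starts at byte offset 2 and occupies 2 bytes.
Bytes at offsets 2..3: 74 45.
Little-endian: lowest address holds the least-significant byte.
Reassemble most-significant byte first: 45 74 → 0x4574.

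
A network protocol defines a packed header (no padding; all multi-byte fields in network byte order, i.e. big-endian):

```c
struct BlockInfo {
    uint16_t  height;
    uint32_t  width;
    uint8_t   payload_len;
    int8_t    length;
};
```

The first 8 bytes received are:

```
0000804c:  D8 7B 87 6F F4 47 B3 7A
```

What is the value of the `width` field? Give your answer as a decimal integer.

2272261191

`width` follows `height` (2 bytes), so it starts at byte offset 2 and occupies 4 bytes.
Bytes at offsets 2..5: 87 6F F4 47.
Big-endian stores the most-significant byte at the lowest address.
The bytes are already most-significant first: 0x876FF447.
0x876FF447 = 2272261191.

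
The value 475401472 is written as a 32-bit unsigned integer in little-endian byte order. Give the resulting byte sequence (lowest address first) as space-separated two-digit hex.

475401472 in hexadecimal, padded to 32 bits, is 0x1C560D00.
Split into bytes (most-significant first): 1C 56 0D 00.
In little-endian order the low byte comes first in memory.
So at ascending addresses the bytes are 00 0D 56 1C.

00 0D 56 1C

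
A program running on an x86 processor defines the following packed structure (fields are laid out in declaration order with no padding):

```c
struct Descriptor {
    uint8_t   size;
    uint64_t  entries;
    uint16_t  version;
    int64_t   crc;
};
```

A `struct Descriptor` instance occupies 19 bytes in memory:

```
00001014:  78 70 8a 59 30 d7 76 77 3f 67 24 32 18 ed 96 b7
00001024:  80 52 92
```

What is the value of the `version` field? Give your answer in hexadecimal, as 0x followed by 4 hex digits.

`version` follows `size` (1 B), `entries` (8 B), so it starts at offset 1 + 8 = 9 and occupies 2 bytes.
Bytes at offsets 9..10: 67 24.
In little-endian order the low byte comes first in memory.
Reassemble most-significant byte first: 24 67 → 0x2467.

0x2467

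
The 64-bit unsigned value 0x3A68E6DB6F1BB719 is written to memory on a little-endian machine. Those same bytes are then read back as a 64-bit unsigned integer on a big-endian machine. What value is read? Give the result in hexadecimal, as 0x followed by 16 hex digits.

Stored little-endian, the bytes at ascending addresses are 19 B7 1B 6F DB E6 68 3A.
Read back as big-endian, the last byte is least significant, giving 0x19B71B6FDBE6683A.

0x19B71B6FDBE6683A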